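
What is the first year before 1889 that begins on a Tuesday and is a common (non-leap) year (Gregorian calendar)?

Jan 1 advances by 2 weekdays after a leap year and by 1 after a common year.
1889: Jan 1 is Tuesday.
1888: Sunday (leap)
1887: Saturday
1886: Friday
1885: Thursday
1884: Tuesday (leap)
1883: Monday
1882: Sunday
1881: Saturday
1880: Thursday (leap)
1879: Wednesday
1878: Tuesday
1878 begins on a Tuesday and is a common year.

1878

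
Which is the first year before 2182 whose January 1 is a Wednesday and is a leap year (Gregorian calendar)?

2172

Jan 1 advances by 2 weekdays after a leap year and by 1 after a common year.
2182: Jan 1 is Tuesday.
2181: Monday
2180: Saturday (leap)
2179: Friday
2178: Thursday
2177: Wednesday
2176: Monday (leap)
2175: Sunday
2174: Saturday
2173: Friday
2172: Wednesday (leap)
2172 begins on a Wednesday and is a leap year.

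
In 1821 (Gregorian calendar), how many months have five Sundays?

4

A month of length L has five Sundays iff its first Sunday is on day ≤ L−28 (so day 1–3 in a 31-day month, 1–2 in a 30-day month, day 1 in a leap February).
Checking each month of 1821: Jan starts Mon (31d); Feb starts Thu (28d); Mar starts Thu (31d); Apr starts Sun (30d) ✓; May starts Tue (31d); Jun starts Fri (30d); Jul starts Sun (31d) ✓; Aug starts Wed (31d); Sep starts Sat (30d) ✓; Oct starts Mon (31d); Nov starts Thu (30d); Dec starts Sat (31d) ✓.
Five-Sunday months: April, July, September, December → 4.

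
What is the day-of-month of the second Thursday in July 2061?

July 1, 2061 is a Friday, so the first Thursday is the 7th.
The second Thursday is 7 + 7 = 14.

14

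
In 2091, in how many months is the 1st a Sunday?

2

Check the 1st of each month of 2091: Jan 1: Mon, Feb 1: Thu, Mar 1: Thu, Apr 1: Sun, May 1: Tue, Jun 1: Fri, Jul 1: Sun, Aug 1: Wed, Sep 1: Sat, Oct 1: Mon, Nov 1: Thu, Dec 1: Sat.
Sunday occurs in April, July — 2 months.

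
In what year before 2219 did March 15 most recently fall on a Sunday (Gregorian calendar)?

2218

From one year to the next, a fixed date's weekday advances by 1, or by 2 when a Feb 29 lies between the two dates.
2219: March 15 is Monday.
2218: Sunday (−1)
March 15 falls on a Sunday in 2218.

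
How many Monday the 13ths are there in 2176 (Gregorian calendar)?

Check the 13th of each month of 2176: Jan 13: Sat, Feb 13: Tue, Mar 13: Wed, Apr 13: Sat, May 13: Mon, Jun 13: Thu, Jul 13: Sat, Aug 13: Tue, Sep 13: Fri, Oct 13: Sun, Nov 13: Wed, Dec 13: Fri.
Monday occurs in May — 1 month.

1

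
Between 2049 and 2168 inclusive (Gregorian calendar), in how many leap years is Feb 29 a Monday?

4

Leap years in 2049–2168: 29 of them.
Feb 29 weekday advances by 5 (mod 7) from one leap year to the next four years later (or differs when a century non-leap intervenes).
Leap-day weekdays: 2052:Thu 2056:Tue 2060:Sun 2064:Fri 2068:Wed 2072:Mon✓ 2076:Sat 2080:Thu 2084:Tue 2088:Sun 2092:Fri 2096:Wed 2104:Fri …(3 more)… 2120:Thu 2124:Tue 2128:Sun 2132:Fri 2136:Wed 2140:Mon✓ 2144:Sat 2148:Thu 2152:Tue 2156:Sun 2160:Fri 2164:Wed 2168:Mon✓
Monday: 2072, 2112, 2140, 2168 → 4.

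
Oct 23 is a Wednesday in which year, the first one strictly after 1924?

From one year to the next, a fixed date's weekday advances by 1, or by 2 when a Feb 29 lies between the two dates.
1924: October 23 is Thursday.
1925: Friday (+1)
1926: Saturday (+1)
1927: Sunday (+1)
1928: Tuesday (+2)
1929: Wednesday (+1)
Oct 23 falls on a Wednesday in 1929.

1929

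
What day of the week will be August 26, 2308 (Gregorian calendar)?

Wednesday

January 1, 2308 is a Wednesday.
August 26 is day 239 of the year, i.e. 238 days after Jan 1.
238 mod 7 = 0, so advance 0 weekdays from Wednesday: Wednesday.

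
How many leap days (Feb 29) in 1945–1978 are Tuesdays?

Leap years in 1945–1978: 8 of them.
Feb 29 weekday advances by 5 (mod 7) from one leap year to the next four years later (or differs when a century non-leap intervenes).
Leap-day weekdays: 1948:Sun 1952:Fri 1956:Wed 1960:Mon 1964:Sat 1968:Thu 1972:Tue✓ 1976:Sun
Tuesday: 1972 → 1.

1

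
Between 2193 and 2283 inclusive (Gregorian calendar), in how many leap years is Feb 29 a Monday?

Leap years in 2193–2283: 21 of them.
Feb 29 weekday advances by 5 (mod 7) from one leap year to the next four years later (or differs when a century non-leap intervenes).
Leap-day weekdays: 2196:Mon✓ 2204:Wed 2208:Mon✓ 2212:Sat 2216:Thu 2220:Tue 2224:Sun 2228:Fri 2232:Wed 2236:Mon✓ 2240:Sat 2244:Thu 2248:Tue 2252:Sun 2256:Fri 2260:Wed 2264:Mon✓ 2268:Sat 2272:Thu 2276:Tue 2280:Sun
Monday: 2196, 2208, 2236, 2264 → 4.

4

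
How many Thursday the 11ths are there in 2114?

Check the 11th of each month of 2114: Jan 11: Thu, Feb 11: Sun, Mar 11: Sun, Apr 11: Wed, May 11: Fri, Jun 11: Mon, Jul 11: Wed, Aug 11: Sat, Sep 11: Tue, Oct 11: Thu, Nov 11: Sun, Dec 11: Tue.
Thursday occurs in January, October — 2 months.

2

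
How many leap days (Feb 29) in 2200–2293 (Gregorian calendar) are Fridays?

3

Leap years in 2200–2293: 23 of them.
Feb 29 weekday advances by 5 (mod 7) from one leap year to the next four years later (or differs when a century non-leap intervenes).
Leap-day weekdays: 2204:Wed 2208:Mon 2212:Sat 2216:Thu 2220:Tue 2224:Sun 2228:Fri✓ 2232:Wed 2236:Mon 2240:Sat 2244:Thu 2248:Tue 2252:Sun 2256:Fri✓ 2260:Wed 2264:Mon 2268:Sat 2272:Thu 2276:Tue 2280:Sun 2284:Fri✓ 2288:Wed 2292:Mon
Friday: 2228, 2256, 2284 → 3.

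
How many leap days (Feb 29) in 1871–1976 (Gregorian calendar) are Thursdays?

Leap years in 1871–1976: 26 of them.
Feb 29 weekday advances by 5 (mod 7) from one leap year to the next four years later (or differs when a century non-leap intervenes).
Leap-day weekdays: 1872:Thu✓ 1876:Tue 1880:Sun 1884:Fri 1888:Wed 1892:Mon 1896:Sat 1904:Mon 1908:Sat 1912:Thu✓ 1916:Tue 1920:Sun 1924:Fri 1928:Wed 1932:Mon 1936:Sat 1940:Thu✓ 1944:Tue 1948:Sun 1952:Fri 1956:Wed 1960:Mon 1964:Sat 1968:Thu✓ 1972:Tue 1976:Sun
Thursday: 1872, 1912, 1940, 1968 → 4.

4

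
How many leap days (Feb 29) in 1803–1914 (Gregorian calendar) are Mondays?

5

Leap years in 1803–1914: 27 of them.
Feb 29 weekday advances by 5 (mod 7) from one leap year to the next four years later (or differs when a century non-leap intervenes).
Leap-day weekdays: 1804:Wed 1808:Mon✓ 1812:Sat 1816:Thu 1820:Tue 1824:Sun 1828:Fri 1832:Wed 1836:Mon✓ 1840:Sat 1844:Thu 1848:Tue 1852:Sun 1856:Fri 1860:Wed 1864:Mon✓ 1868:Sat 1872:Thu 1876:Tue 1880:Sun 1884:Fri 1888:Wed 1892:Mon✓ 1896:Sat 1904:Mon✓ 1908:Sat 1912:Thu
Monday: 1808, 1836, 1864, 1892, 1904 → 5.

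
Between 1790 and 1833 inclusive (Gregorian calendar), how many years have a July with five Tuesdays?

July has 31 days; it has five Tuesdays when Tuesday falls among the first (month-length − 28) days — i.e. when July 1 is one of Tuesday/Monday/Sunday.
July 1 by year: 1790:Thu 1791:Fri 1792:Sun✓ 1793:Mon✓ 1794:Tue✓ 1795:Wed 1796:Fri 1797:Sat 1798:Sun✓ 1799:Mon✓ 1800:Tue✓ 1801:Wed 1802:Thu 1803:Fri 1804:Sun✓ …(14 more)… 1819:Thu 1820:Sat 1821:Sun✓ 1822:Mon✓ 1823:Tue✓ 1824:Thu 1825:Fri 1826:Sat 1827:Sun✓ 1828:Tue✓ 1829:Wed 1830:Thu 1831:Fri 1832:Sun✓ 1833:Mon✓
Years with five Tuesdays: 1792, 1793, 1794, 1798, 1799, 1800, 1804, 1805, 1806, 1810, 1811, 1816, 1817, 1821, 1822, 1823, 1827, 1828, 1832, 1833 → 20.

20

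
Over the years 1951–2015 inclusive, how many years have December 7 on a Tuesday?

9

Track December 7's weekday year by year (advancing +1, or +2 across a Feb 29):
  1951: Fri  1952: Sun (+2)  1953: Mon (+1)  1954: Tue (+1) ✓  1955: Wed (+1)
  1956: Fri (+2)  1957: Sat (+1)  1958: Sun (+1)  1959: Mon (+1)  1960: Wed (+2)
  1961: Thu (+1)  1962: Fri (+1)  1963: Sat (+1)  1964: Mon (+2)  … (37 more years) …
  2002: Sat (+1)  2003: Sun (+1)  2004: Tue (+2) ✓  2005: Wed (+1)  2006: Thu (+1)
  2007: Fri (+1)  2008: Sun (+2)  2009: Mon (+1)  2010: Tue (+1) ✓  2011: Wed (+1)
  2012: Fri (+2)  2013: Sat (+1)  2014: Sun (+1)  2015: Mon (+1)
Tuesday years: 1954, 1965, 1971, 1976, 1982, 1993, 1999, 2004, 2010 — 9 in total.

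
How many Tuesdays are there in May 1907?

May 1907 has 31 days and begins on Wednesday.
The first Tuesday is May 7.
Tuesdays fall on 7, 14, 21, 28 — that's 4.

4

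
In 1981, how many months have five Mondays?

4

A month of length L has five Mondays iff its first Monday is on day ≤ L−28 (so day 1–3 in a 31-day month, 1–2 in a 30-day month, day 1 in a leap February).
Checking each month of 1981: Jan starts Thu (31d); Feb starts Sun (28d); Mar starts Sun (31d) ✓; Apr starts Wed (30d); May starts Fri (31d); Jun starts Mon (30d) ✓; Jul starts Wed (31d); Aug starts Sat (31d) ✓; Sep starts Tue (30d); Oct starts Thu (31d); Nov starts Sun (30d) ✓; Dec starts Tue (31d).
Five-Monday months: March, June, August, November → 4.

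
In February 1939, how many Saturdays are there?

4

February 1939 has 28 days and begins on Wednesday.
The first Saturday is February 4.
Saturdays fall on 4, 11, 18, 25 — that's 4.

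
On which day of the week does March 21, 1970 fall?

January 1, 1970 is a Thursday.
March 21 is day 80 of the year, i.e. 79 days after Jan 1.
79 mod 7 = 2, so advance 2 weekdays from Thursday: Saturday.

Saturday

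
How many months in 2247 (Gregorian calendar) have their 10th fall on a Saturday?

2

Check the 10th of each month of 2247: Jan 10: Sun, Feb 10: Wed, Mar 10: Wed, Apr 10: Sat, May 10: Mon, Jun 10: Thu, Jul 10: Sat, Aug 10: Tue, Sep 10: Fri, Oct 10: Sun, Nov 10: Wed, Dec 10: Fri.
Saturday occurs in April, July — 2 months.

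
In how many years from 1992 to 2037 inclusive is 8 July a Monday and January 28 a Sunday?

Check each year's weekday for 8 July and January 28:
  1992: Wed/Tue  1993: Thu/Thu  1994: Fri/Fri  1995: Sat/Sat  1996: Mon/Sun ✓  1997: Tue/Tue  1998: Wed/Wed  1999: Thu/Thu  2000: Sat/Fri  2001: Sun/Sun  2002: Mon/Mon  2003: Tue/Tue  2004: Thu/Wed  2005: Fri/Fri  …(18 more)…  2024: Mon/Sun ✓  2025: Tue/Tue  2026: Wed/Wed  2027: Thu/Thu  2028: Sat/Fri  2029: Sun/Sun  2030: Mon/Mon  2031: Tue/Tue  2032: Thu/Wed  2033: Fri/Fri  2034: Sat/Sat  2035: Sun/Sun  2036: Tue/Mon  2037: Wed/Wed
Both conditions hold in: 1996, 2024 — 2.

2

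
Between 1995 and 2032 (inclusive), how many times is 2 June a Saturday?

Track 2 June's weekday year by year (advancing +1, or +2 across a Feb 29):
  1995: Fri  1996: Sun (+2)  1997: Mon (+1)  1998: Tue (+1)  1999: Wed (+1)
  2000: Fri (+2)  2001: Sat (+1) ✓  2002: Sun (+1)  2003: Mon (+1)  2004: Wed (+2)
  2005: Thu (+1)  2006: Fri (+1)  2007: Sat (+1) ✓  2008: Mon (+2)  … (10 more years) …
  2019: Sun (+1)  2020: Tue (+2)  2021: Wed (+1)  2022: Thu (+1)  2023: Fri (+1)
  2024: Sun (+2)  2025: Mon (+1)  2026: Tue (+1)  2027: Wed (+1)  2028: Fri (+2)
  2029: Sat (+1) ✓  2030: Sun (+1)  2031: Mon (+1)  2032: Wed (+2)
Saturday years: 2001, 2007, 2012, 2018, 2029 — 5 in total.

5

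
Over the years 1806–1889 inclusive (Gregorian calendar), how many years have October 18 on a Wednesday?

12

Track October 18's weekday year by year (advancing +1, or +2 across a Feb 29):
  1806: Sat  1807: Sun (+1)  1808: Tue (+2)  1809: Wed (+1) ✓  1810: Thu (+1)
  1811: Fri (+1)  1812: Sun (+2)  1813: Mon (+1)  1814: Tue (+1)  1815: Wed (+1) ✓
  1816: Fri (+2)  1817: Sat (+1)  1818: Sun (+1)  1819: Mon (+1)  … (56 more years) …
  1876: Wed (+2) ✓  1877: Thu (+1)  1878: Fri (+1)  1879: Sat (+1)  1880: Mon (+2)
  1881: Tue (+1)  1882: Wed (+1) ✓  1883: Thu (+1)  1884: Sat (+2)  1885: Sun (+1)
  1886: Mon (+1)  1887: Tue (+1)  1888: Thu (+2)  1889: Fri (+1)
Wednesday years: 1809, 1815, 1820, 1826, 1837, 1843, 1848, 1854, 1865, 1871, 1876, 1882 — 12 in total.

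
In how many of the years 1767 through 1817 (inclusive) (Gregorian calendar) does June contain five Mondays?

15

June has 30 days; it has five Mondays when Monday falls among the first (month-length − 28) days — i.e. when June 1 is one of Monday/Sunday.
June 1 by year: 1767:Mon✓ 1768:Wed 1769:Thu 1770:Fri 1771:Sat 1772:Mon✓ 1773:Tue 1774:Wed 1775:Thu 1776:Sat 1777:Sun✓ 1778:Mon✓ 1779:Tue 1780:Thu 1781:Fri …(21 more)… 1803:Wed 1804:Fri 1805:Sat 1806:Sun✓ 1807:Mon✓ 1808:Wed 1809:Thu 1810:Fri 1811:Sat 1812:Mon✓ 1813:Tue 1814:Wed 1815:Thu 1816:Sat 1817:Sun✓
Years with five Mondays: 1767, 1772, 1777, 1778, 1783, 1788, 1789, 1794, 1795, 1800, 1801, 1806, 1807, 1812, 1817 → 15.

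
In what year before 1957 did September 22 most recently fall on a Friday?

From one year to the next, a fixed date's weekday advances by 1, or by 2 when a Feb 29 lies between the two dates.
1957: September 22 is Sunday.
1956: Saturday (−1)
1955: Thursday (−2)
1954: Wednesday (−1)
1953: Tuesday (−1)
1952: Monday (−1)
1951: Saturday (−2)
1950: Friday (−1)
September 22 falls on a Friday in 1950.

1950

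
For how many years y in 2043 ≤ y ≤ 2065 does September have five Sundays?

6

September has 30 days; it has five Sundays when Sunday falls among the first (month-length − 28) days — i.e. when September 1 is one of Sunday/Saturday.
September 1 by year: 2043:Tue 2044:Thu 2045:Fri 2046:Sat✓ 2047:Sun✓ 2048:Tue 2049:Wed 2050:Thu 2051:Fri 2052:Sun✓ 2053:Mon 2054:Tue 2055:Wed 2056:Fri 2057:Sat✓ 2058:Sun✓ 2059:Mon 2060:Wed 2061:Thu 2062:Fri 2063:Sat✓ 2064:Mon 2065:Tue
Years with five Sundays: 2046, 2047, 2052, 2057, 2058, 2063 → 6.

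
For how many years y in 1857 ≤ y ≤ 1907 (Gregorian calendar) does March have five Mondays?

March has 31 days; it has five Mondays when Monday falls among the first (month-length − 28) days — i.e. when March 1 is one of Monday/Sunday/Saturday.
March 1 by year: 1857:Sun✓ 1858:Mon✓ 1859:Tue 1860:Thu 1861:Fri 1862:Sat✓ 1863:Sun✓ 1864:Tue 1865:Wed 1866:Thu 1867:Fri 1868:Sun✓ 1869:Mon✓ 1870:Tue 1871:Wed …(21 more)… 1893:Wed 1894:Thu 1895:Fri 1896:Sun✓ 1897:Mon✓ 1898:Tue 1899:Wed 1900:Thu 1901:Fri 1902:Sat✓ 1903:Sun✓ 1904:Tue 1905:Wed 1906:Thu 1907:Fri
Years with five Mondays: 1857, 1858, 1862, 1863, 1868, 1869, 1873, 1874, 1875, 1879, 1880, 1884, 1885, 1886, 1890, 1891, 1896, 1897, 1902, 1903 → 20.

20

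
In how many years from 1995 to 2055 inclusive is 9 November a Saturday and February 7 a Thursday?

Check each year's weekday for 9 November and February 7:
  1995: Thu/Tue  1996: Sat/Wed  1997: Sun/Fri  1998: Mon/Sat  1999: Tue/Sun  2000: Thu/Mon  2001: Fri/Wed  2002: Sat/Thu ✓  2003: Sun/Fri  2004: Tue/Sat  2005: Wed/Mon  2006: Thu/Tue  2007: Fri/Wed  2008: Sun/Thu  …(33 more)…  2042: Sun/Fri  2043: Mon/Sat  2044: Wed/Sun  2045: Thu/Tue  2046: Fri/Wed  2047: Sat/Thu ✓  2048: Mon/Fri  2049: Tue/Sun  2050: Wed/Mon  2051: Thu/Tue  2052: Sat/Wed  2053: Sun/Fri  2054: Mon/Sat  2055: Tue/Sun
Both conditions hold in: 2002, 2013, 2019, 2030, 2041, 2047 — 6.

6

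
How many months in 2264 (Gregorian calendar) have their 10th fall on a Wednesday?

Check the 10th of each month of 2264: Jan 10: Sun, Feb 10: Wed, Mar 10: Thu, Apr 10: Sun, May 10: Tue, Jun 10: Fri, Jul 10: Sun, Aug 10: Wed, Sep 10: Sat, Oct 10: Mon, Nov 10: Thu, Dec 10: Sat.
Wednesday occurs in February, August — 2 months.

2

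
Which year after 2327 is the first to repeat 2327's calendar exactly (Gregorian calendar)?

Two years share a calendar iff Jan 1 falls on the same weekday and both are leap or both are common. 2327: Jan 1 is Saturday, common year.
2328: Jan 1 Sunday, leap
2329: Jan 1 Tuesday, common
2330: Jan 1 Wednesday, common
2331: Jan 1 Thursday, common
2332: Jan 1 Friday, leap
2333: Jan 1 Sunday, common
2334: Jan 1 Monday, common
2335: Jan 1 Tuesday, common
2336: Jan 1 Wednesday, leap
2337: Jan 1 Friday, common
2338: Jan 1 Saturday, common
2338 matches on both conditions.

2338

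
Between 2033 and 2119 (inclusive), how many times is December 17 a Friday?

Track December 17's weekday year by year (advancing +1, or +2 across a Feb 29):
  2033: Sat  2034: Sun (+1)  2035: Mon (+1)  2036: Wed (+2)  2037: Thu (+1)
  2038: Fri (+1) ✓  2039: Sat (+1)  2040: Mon (+2)  2041: Tue (+1)  2042: Wed (+1)
  2043: Thu (+1)  2044: Sat (+2)  2045: Sun (+1)  2046: Mon (+1)  … (59 more years) …
  2106: Fri (+1) ✓  2107: Sat (+1)  2108: Mon (+2)  2109: Tue (+1)  2110: Wed (+1)
  2111: Thu (+1)  2112: Sat (+2)  2113: Sun (+1)  2114: Mon (+1)  2115: Tue (+1)
  2116: Thu (+2)  2117: Fri (+1) ✓  2118: Sat (+1)  2119: Sun (+1)
Friday years: 2038, 2049, 2055, 2060, 2066, 2077, 2083, 2088, 2094, 2100, 2106, 2117 — 12 in total.

12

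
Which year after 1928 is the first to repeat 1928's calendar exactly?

1956

Two years share a calendar iff Jan 1 falls on the same weekday and both are leap or both are common. 1928: Jan 1 is Sunday, leap year.
1929: Jan 1 Tuesday, common
1930: Jan 1 Wednesday, common
1931: Jan 1 Thursday, common
1932: Jan 1 Friday, leap
1933: Jan 1 Sunday, common
1934: Jan 1 Monday, common
1935: Jan 1 Tuesday, common
1936: Jan 1 Wednesday, leap
1937: Jan 1 Friday, common
1938: Jan 1 Saturday, common
1939: Jan 1 Sunday, common
1940: Jan 1 Monday, leap
1941: Jan 1 Wednesday, common
1942: Jan 1 Thursday, common
1943: Jan 1 Friday, common
1944: Jan 1 Saturday, leap
1945: Jan 1 Monday, common
1946: Jan 1 Tuesday, common
1947: Jan 1 Wednesday, common
1948: Jan 1 Thursday, leap
1949: Jan 1 Saturday, common
1950: Jan 1 Sunday, common
1951: Jan 1 Monday, common
1952: Jan 1 Tuesday, leap
1953: Jan 1 Thursday, common
1954: Jan 1 Friday, common
1955: Jan 1 Saturday, common
1956: Jan 1 Sunday, leap
1956 matches on both conditions.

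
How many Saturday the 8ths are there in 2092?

Check the 8th of each month of 2092: Jan 8: Tue, Feb 8: Fri, Mar 8: Sat, Apr 8: Tue, May 8: Thu, Jun 8: Sun, Jul 8: Tue, Aug 8: Fri, Sep 8: Mon, Oct 8: Wed, Nov 8: Sat, Dec 8: Mon.
Saturday occurs in March, November — 2 months.

2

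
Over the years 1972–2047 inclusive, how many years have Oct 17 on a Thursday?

11

Track Oct 17's weekday year by year (advancing +1, or +2 across a Feb 29):
  1972: Tue  1973: Wed (+1)  1974: Thu (+1) ✓  1975: Fri (+1)  1976: Sun (+2)
  1977: Mon (+1)  1978: Tue (+1)  1979: Wed (+1)  1980: Fri (+2)  1981: Sat (+1)
  1982: Sun (+1)  1983: Mon (+1)  1984: Wed (+2)  1985: Thu (+1) ✓  … (48 more years) …
  2034: Tue (+1)  2035: Wed (+1)  2036: Fri (+2)  2037: Sat (+1)  2038: Sun (+1)
  2039: Mon (+1)  2040: Wed (+2)  2041: Thu (+1) ✓  2042: Fri (+1)  2043: Sat (+1)
  2044: Mon (+2)  2045: Tue (+1)  2046: Wed (+1)  2047: Thu (+1) ✓
Thursday years: 1974, 1985, 1991, 1996, 2002, 2013, 2019, 2024, 2030, 2041, 2047 — 11 in total.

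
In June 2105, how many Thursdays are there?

4

June 2105 has 30 days and begins on Monday.
The first Thursday is June 4.
Thursdays fall on 4, 11, 18, 25 — that's 4.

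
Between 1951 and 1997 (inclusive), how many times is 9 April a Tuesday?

7

Track 9 April's weekday year by year (advancing +1, or +2 across a Feb 29):
  1951: Mon  1952: Wed (+2)  1953: Thu (+1)  1954: Fri (+1)  1955: Sat (+1)
  1956: Mon (+2)  1957: Tue (+1) ✓  1958: Wed (+1)  1959: Thu (+1)  1960: Sat (+2)
  1961: Sun (+1)  1962: Mon (+1)  1963: Tue (+1) ✓  1964: Thu (+2)  … (19 more years) …
  1984: Mon (+2)  1985: Tue (+1) ✓  1986: Wed (+1)  1987: Thu (+1)  1988: Sat (+2)
  1989: Sun (+1)  1990: Mon (+1)  1991: Tue (+1) ✓  1992: Thu (+2)  1993: Fri (+1)
  1994: Sat (+1)  1995: Sun (+1)  1996: Tue (+2) ✓  1997: Wed (+1)
Tuesday years: 1957, 1963, 1968, 1974, 1985, 1991, 1996 — 7 in total.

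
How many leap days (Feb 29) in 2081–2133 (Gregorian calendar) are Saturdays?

Leap years in 2081–2133: 12 of them.
Feb 29 weekday advances by 5 (mod 7) from one leap year to the next four years later (or differs when a century non-leap intervenes).
Leap-day weekdays: 2084:Tue 2088:Sun 2092:Fri 2096:Wed 2104:Fri 2108:Wed 2112:Mon 2116:Sat✓ 2120:Thu 2124:Tue 2128:Sun 2132:Fri
Saturday: 2116 → 1.

1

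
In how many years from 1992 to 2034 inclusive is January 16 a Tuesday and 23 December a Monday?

2

Check each year's weekday for January 16 and 23 December:
  1992: Thu/Wed  1993: Sat/Thu  1994: Sun/Fri  1995: Mon/Sat  1996: Tue/Mon ✓  1997: Thu/Tue  1998: Fri/Wed  1999: Sat/Thu  2000: Sun/Sat  2001: Tue/Sun  2002: Wed/Mon  2003: Thu/Tue  2004: Fri/Thu  2005: Sun/Fri  …(15 more)…  2021: Sat/Thu  2022: Sun/Fri  2023: Mon/Sat  2024: Tue/Mon ✓  2025: Thu/Tue  2026: Fri/Wed  2027: Sat/Thu  2028: Sun/Sat  2029: Tue/Sun  2030: Wed/Mon  2031: Thu/Tue  2032: Fri/Thu  2033: Sun/Fri  2034: Mon/Sat
Both conditions hold in: 1996, 2024 — 2.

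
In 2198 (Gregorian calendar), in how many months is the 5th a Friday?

Check the 5th of each month of 2198: Jan 5: Fri, Feb 5: Mon, Mar 5: Mon, Apr 5: Thu, May 5: Sat, Jun 5: Tue, Jul 5: Thu, Aug 5: Sun, Sep 5: Wed, Oct 5: Fri, Nov 5: Mon, Dec 5: Wed.
Friday occurs in January, October — 2 months.

2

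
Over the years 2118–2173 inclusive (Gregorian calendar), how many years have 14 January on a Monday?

8

Track 14 January's weekday year by year (advancing +1, or +2 across a Feb 29):
  2118: Fri  2119: Sat (+1)  2120: Sun (+1)  2121: Tue (+2)  2122: Wed (+1)
  2123: Thu (+1)  2124: Fri (+1)  2125: Sun (+2)  2126: Mon (+1) ✓  2127: Tue (+1)
  2128: Wed (+1)  2129: Fri (+2)  2130: Sat (+1)  2131: Sun (+1)  … (28 more years) …
  2160: Mon (+1) ✓  2161: Wed (+2)  2162: Thu (+1)  2163: Fri (+1)  2164: Sat (+1)
  2165: Mon (+2) ✓  2166: Tue (+1)  2167: Wed (+1)  2168: Thu (+1)  2169: Sat (+2)
  2170: Sun (+1)  2171: Mon (+1) ✓  2172: Tue (+1)  2173: Thu (+2)
Monday years: 2126, 2132, 2137, 2143, 2154, 2160, 2165, 2171 — 8 in total.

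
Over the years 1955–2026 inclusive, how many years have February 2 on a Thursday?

Track February 2's weekday year by year (advancing +1, or +2 across a Feb 29):
  1955: Wed  1956: Thu (+1) ✓  1957: Sat (+2)  1958: Sun (+1)  1959: Mon (+1)
  1960: Tue (+1)  1961: Thu (+2) ✓  1962: Fri (+1)  1963: Sat (+1)  1964: Sun (+1)
  1965: Tue (+2)  1966: Wed (+1)  1967: Thu (+1) ✓  1968: Fri (+1)  … (44 more years) …
  2013: Sat (+2)  2014: Sun (+1)  2015: Mon (+1)  2016: Tue (+1)  2017: Thu (+2) ✓
  2018: Fri (+1)  2019: Sat (+1)  2020: Sun (+1)  2021: Tue (+2)  2022: Wed (+1)
  2023: Thu (+1) ✓  2024: Fri (+1)  2025: Sun (+2)  2026: Mon (+1)
Thursday years: 1956, 1961, 1967, 1978, 1984, 1989, 1995, 2006, 2012, 2017, 2023 — 11 in total.

11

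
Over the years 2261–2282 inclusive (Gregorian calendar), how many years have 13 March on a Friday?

Track 13 March's weekday year by year (advancing +1, or +2 across a Feb 29):
  2261: Wed  2262: Thu (+1)  2263: Fri (+1) ✓  2264: Sun (+2)  2265: Mon (+1)
  2266: Tue (+1)  2267: Wed (+1)  2268: Fri (+2) ✓  2269: Sat (+1)  2270: Sun (+1)
  2271: Mon (+1)  2272: Wed (+2)  2273: Thu (+1)  2274: Fri (+1) ✓  2275: Sat (+1)
  2276: Mon (+2)  2277: Tue (+1)  2278: Wed (+1)  2279: Thu (+1)  2280: Sat (+2)
  2281: Sun (+1)  2282: Mon (+1)
Friday years: 2263, 2268, 2274 — 3 in total.

3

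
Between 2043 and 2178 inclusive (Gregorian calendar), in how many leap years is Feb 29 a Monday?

Leap years in 2043–2178: 33 of them.
Feb 29 weekday advances by 5 (mod 7) from one leap year to the next four years later (or differs when a century non-leap intervenes).
Leap-day weekdays: 2044:Mon✓ 2048:Sat 2052:Thu 2056:Tue 2060:Sun 2064:Fri 2068:Wed 2072:Mon✓ 2076:Sat 2080:Thu 2084:Tue 2088:Sun 2092:Fri …(7 more)… 2128:Sun 2132:Fri 2136:Wed 2140:Mon✓ 2144:Sat 2148:Thu 2152:Tue 2156:Sun 2160:Fri 2164:Wed 2168:Mon✓ 2172:Sat 2176:Thu
Monday: 2044, 2072, 2112, 2140, 2168 → 5.

5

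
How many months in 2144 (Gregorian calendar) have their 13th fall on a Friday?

Check the 13th of each month of 2144: Jan 13: Mon, Feb 13: Thu, Mar 13: Fri, Apr 13: Mon, May 13: Wed, Jun 13: Sat, Jul 13: Mon, Aug 13: Thu, Sep 13: Sun, Oct 13: Tue, Nov 13: Fri, Dec 13: Sun.
Friday occurs in March, November — 2 months.

2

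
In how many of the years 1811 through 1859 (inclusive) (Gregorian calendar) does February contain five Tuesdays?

2

February has 28 days (29 in leap years); it has five Tuesdays when Tuesday falls among the first (month-length − 28) days — i.e. when February 1 is Tuesday in a leap year (never in a common year).
February 1 by year: 1811:Fri 1812:Sat 1813:Mon 1814:Tue 1815:Wed 1816:Thu 1817:Sat 1818:Sun 1819:Mon 1820:Tue✓ 1821:Thu 1822:Fri 1823:Sat 1824:Sun 1825:Tue …(19 more)… 1845:Sat 1846:Sun 1847:Mon 1848:Tue✓ 1849:Thu 1850:Fri 1851:Sat 1852:Sun 1853:Tue 1854:Wed 1855:Thu 1856:Fri 1857:Sun 1858:Mon 1859:Tue
Years with five Tuesdays: 1820, 1848 → 2.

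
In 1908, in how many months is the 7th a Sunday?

1

Check the 7th of each month of 1908: Jan 7: Tue, Feb 7: Fri, Mar 7: Sat, Apr 7: Tue, May 7: Thu, Jun 7: Sun, Jul 7: Tue, Aug 7: Fri, Sep 7: Mon, Oct 7: Wed, Nov 7: Sat, Dec 7: Mon.
Sunday occurs in June — 1 month.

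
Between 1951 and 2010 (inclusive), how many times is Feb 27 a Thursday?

8

Track Feb 27's weekday year by year (advancing +1, or +2 across a Feb 29):
  1951: Tue  1952: Wed (+1)  1953: Fri (+2)  1954: Sat (+1)  1955: Sun (+1)
  1956: Mon (+1)  1957: Wed (+2)  1958: Thu (+1) ✓  1959: Fri (+1)  1960: Sat (+1)
  1961: Mon (+2)  1962: Tue (+1)  1963: Wed (+1)  1964: Thu (+1) ✓  … (32 more years) …
  1997: Thu (+2) ✓  1998: Fri (+1)  1999: Sat (+1)  2000: Sun (+1)  2001: Tue (+2)
  2002: Wed (+1)  2003: Thu (+1) ✓  2004: Fri (+1)  2005: Sun (+2)  2006: Mon (+1)
  2007: Tue (+1)  2008: Wed (+1)  2009: Fri (+2)  2010: Sat (+1)
Thursday years: 1958, 1964, 1969, 1975, 1986, 1992, 1997, 2003 — 8 in total.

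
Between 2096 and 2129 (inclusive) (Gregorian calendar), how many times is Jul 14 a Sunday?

5

Track Jul 14's weekday year by year (advancing +1, or +2 across a Feb 29):
  2096: Sat  2097: Sun (+1) ✓  2098: Mon (+1)  2099: Tue (+1)  2100: Wed (+1)
  2101: Thu (+1)  2102: Fri (+1)  2103: Sat (+1)  2104: Mon (+2)  2105: Tue (+1)
  2106: Wed (+1)  2107: Thu (+1)  2108: Sat (+2)  2109: Sun (+1) ✓  … (6 more years) …
  2116: Tue (+2)  2117: Wed (+1)  2118: Thu (+1)  2119: Fri (+1)  2120: Sun (+2) ✓
  2121: Mon (+1)  2122: Tue (+1)  2123: Wed (+1)  2124: Fri (+2)  2125: Sat (+1)
  2126: Sun (+1) ✓  2127: Mon (+1)  2128: Wed (+2)  2129: Thu (+1)
Sunday years: 2097, 2109, 2115, 2120, 2126 — 5 in total.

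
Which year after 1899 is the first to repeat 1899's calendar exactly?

1905

Two years share a calendar iff Jan 1 falls on the same weekday and both are leap or both are common. 1899: Jan 1 is Sunday, common year.
1900: Jan 1 Monday, common
1901: Jan 1 Tuesday, common
1902: Jan 1 Wednesday, common
1903: Jan 1 Thursday, common
1904: Jan 1 Friday, leap
1905: Jan 1 Sunday, common
1905 matches on both conditions.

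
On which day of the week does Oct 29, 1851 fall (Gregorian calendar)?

January 1, 1851 is a Wednesday.
October 29 is day 302 of the year, i.e. 301 days after Jan 1.
301 mod 7 = 0, so advance 0 weekdays from Wednesday: Wednesday.

Wednesday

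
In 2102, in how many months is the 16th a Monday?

2

Check the 16th of each month of 2102: Jan 16: Mon, Feb 16: Thu, Mar 16: Thu, Apr 16: Sun, May 16: Tue, Jun 16: Fri, Jul 16: Sun, Aug 16: Wed, Sep 16: Sat, Oct 16: Mon, Nov 16: Thu, Dec 16: Sat.
Monday occurs in January, October — 2 months.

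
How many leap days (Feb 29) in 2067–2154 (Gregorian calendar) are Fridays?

Leap years in 2067–2154: 21 of them.
Feb 29 weekday advances by 5 (mod 7) from one leap year to the next four years later (or differs when a century non-leap intervenes).
Leap-day weekdays: 2068:Wed 2072:Mon 2076:Sat 2080:Thu 2084:Tue 2088:Sun 2092:Fri✓ 2096:Wed 2104:Fri✓ 2108:Wed 2112:Mon 2116:Sat 2120:Thu 2124:Tue 2128:Sun 2132:Fri✓ 2136:Wed 2140:Mon 2144:Sat 2148:Thu 2152:Tue
Friday: 2092, 2104, 2132 → 3.

3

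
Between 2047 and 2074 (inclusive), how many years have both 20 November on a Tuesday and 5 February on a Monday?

Check each year's weekday for 20 November and 5 February:
  2047: Wed/Tue  2048: Fri/Wed  2049: Sat/Fri  2050: Sun/Sat  2051: Mon/Sun  2052: Wed/Mon  2053: Thu/Wed  2054: Fri/Thu  2055: Sat/Fri  2056: Mon/Sat  2057: Tue/Mon ✓  2058: Wed/Tue  2059: Thu/Wed  2060: Sat/Thu  2061: Sun/Sat  2062: Mon/Sun  2063: Tue/Mon ✓  2064: Thu/Tue  2065: Fri/Thu  2066: Sat/Fri  2067: Sun/Sat  2068: Tue/Sun  2069: Wed/Tue  2070: Thu/Wed  2071: Fri/Thu  2072: Sun/Fri  2073: Mon/Sun  2074: Tue/Mon ✓
Both conditions hold in: 2057, 2063, 2074 — 3.

3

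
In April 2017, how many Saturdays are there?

5

April 2017 has 30 days and begins on Saturday.
The first Saturday is April 1.
Saturdays fall on 1, 8, 15, 22, 29 — that's 5.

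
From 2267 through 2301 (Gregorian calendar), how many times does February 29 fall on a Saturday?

2

Leap years in 2267–2301: 8 of them.
Feb 29 weekday advances by 5 (mod 7) from one leap year to the next four years later (or differs when a century non-leap intervenes).
Leap-day weekdays: 2268:Sat✓ 2272:Thu 2276:Tue 2280:Sun 2284:Fri 2288:Wed 2292:Mon 2296:Sat✓
Saturday: 2268, 2296 → 2.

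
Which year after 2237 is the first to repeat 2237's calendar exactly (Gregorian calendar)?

2243

Two years share a calendar iff Jan 1 falls on the same weekday and both are leap or both are common. 2237: Jan 1 is Sunday, common year.
2238: Jan 1 Monday, common
2239: Jan 1 Tuesday, common
2240: Jan 1 Wednesday, leap
2241: Jan 1 Friday, common
2242: Jan 1 Saturday, common
2243: Jan 1 Sunday, common
2243 matches on both conditions.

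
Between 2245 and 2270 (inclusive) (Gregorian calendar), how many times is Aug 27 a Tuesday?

3

Track Aug 27's weekday year by year (advancing +1, or +2 across a Feb 29):
  2245: Wed  2246: Thu (+1)  2247: Fri (+1)  2248: Sun (+2)  2249: Mon (+1)
  2250: Tue (+1) ✓  2251: Wed (+1)  2252: Fri (+2)  2253: Sat (+1)  2254: Sun (+1)
  2255: Mon (+1)  2256: Wed (+2)  2257: Thu (+1)  2258: Fri (+1)  2259: Sat (+1)
  2260: Mon (+2)  2261: Tue (+1) ✓  2262: Wed (+1)  2263: Thu (+1)  2264: Sat (+2)
  2265: Sun (+1)  2266: Mon (+1)  2267: Tue (+1) ✓  2268: Thu (+2)  2269: Fri (+1)
  2270: Sat (+1)
Tuesday years: 2250, 2261, 2267 — 3 in total.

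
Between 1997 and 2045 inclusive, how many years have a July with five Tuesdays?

21

July has 31 days; it has five Tuesdays when Tuesday falls among the first (month-length − 28) days — i.e. when July 1 is one of Tuesday/Monday/Sunday.
July 1 by year: 1997:Tue✓ 1998:Wed 1999:Thu 2000:Sat 2001:Sun✓ 2002:Mon✓ 2003:Tue✓ 2004:Thu 2005:Fri 2006:Sat 2007:Sun✓ 2008:Tue✓ 2009:Wed 2010:Thu 2011:Fri …(19 more)… 2031:Tue✓ 2032:Thu 2033:Fri 2034:Sat 2035:Sun✓ 2036:Tue✓ 2037:Wed 2038:Thu 2039:Fri 2040:Sun✓ 2041:Mon✓ 2042:Tue✓ 2043:Wed 2044:Fri 2045:Sat
Years with five Tuesdays: 1997, 2001, 2002, 2003, 2007, 2008, 2012, 2013, 2014, 2018, 2019, 2024, 2025, 2029, 2030, 2031, 2035, 2036, 2040, 2041, 2042 → 21.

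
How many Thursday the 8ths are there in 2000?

Check the 8th of each month of 2000: Jan 8: Sat, Feb 8: Tue, Mar 8: Wed, Apr 8: Sat, May 8: Mon, Jun 8: Thu, Jul 8: Sat, Aug 8: Tue, Sep 8: Fri, Oct 8: Sun, Nov 8: Wed, Dec 8: Fri.
Thursday occurs in June — 1 month.

1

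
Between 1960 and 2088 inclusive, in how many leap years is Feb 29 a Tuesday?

Leap years in 1960–2088: 33 of them.
Feb 29 weekday advances by 5 (mod 7) from one leap year to the next four years later (or differs when a century non-leap intervenes).
Leap-day weekdays: 1960:Mon 1964:Sat 1968:Thu 1972:Tue✓ 1976:Sun 1980:Fri 1984:Wed 1988:Mon 1992:Sat 1996:Thu 2000:Tue✓ 2004:Sun 2008:Fri …(7 more)… 2040:Wed 2044:Mon 2048:Sat 2052:Thu 2056:Tue✓ 2060:Sun 2064:Fri 2068:Wed 2072:Mon 2076:Sat 2080:Thu 2084:Tue✓ 2088:Sun
Tuesday: 1972, 2000, 2028, 2056, 2084 → 5.

5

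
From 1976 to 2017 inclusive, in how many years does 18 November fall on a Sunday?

Track 18 November's weekday year by year (advancing +1, or +2 across a Feb 29):
  1976: Thu  1977: Fri (+1)  1978: Sat (+1)  1979: Sun (+1) ✓  1980: Tue (+2)
  1981: Wed (+1)  1982: Thu (+1)  1983: Fri (+1)  1984: Sun (+2) ✓  1985: Mon (+1)
  1986: Tue (+1)  1987: Wed (+1)  1988: Fri (+2)  1989: Sat (+1)  … (14 more years) …
  2004: Thu (+2)  2005: Fri (+1)  2006: Sat (+1)  2007: Sun (+1) ✓  2008: Tue (+2)
  2009: Wed (+1)  2010: Thu (+1)  2011: Fri (+1)  2012: Sun (+2) ✓  2013: Mon (+1)
  2014: Tue (+1)  2015: Wed (+1)  2016: Fri (+2)  2017: Sat (+1)
Sunday years: 1979, 1984, 1990, 2001, 2007, 2012 — 6 in total.

6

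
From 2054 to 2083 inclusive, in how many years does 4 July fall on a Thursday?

4

Track 4 July's weekday year by year (advancing +1, or +2 across a Feb 29):
  2054: Sat  2055: Sun (+1)  2056: Tue (+2)  2057: Wed (+1)  2058: Thu (+1) ✓
  2059: Fri (+1)  2060: Sun (+2)  2061: Mon (+1)  2062: Tue (+1)  2063: Wed (+1)
  2064: Fri (+2)  2065: Sat (+1)  2066: Sun (+1)  2067: Mon (+1)  2068: Wed (+2)
  2069: Thu (+1) ✓  2070: Fri (+1)  2071: Sat (+1)  2072: Mon (+2)  2073: Tue (+1)
  2074: Wed (+1)  2075: Thu (+1) ✓  2076: Sat (+2)  2077: Sun (+1)  2078: Mon (+1)
  2079: Tue (+1)  2080: Thu (+2) ✓  2081: Fri (+1)  2082: Sat (+1)  2083: Sun (+1)
Thursday years: 2058, 2069, 2075, 2080 — 4 in total.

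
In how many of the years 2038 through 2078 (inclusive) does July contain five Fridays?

July has 31 days; it has five Fridays when Friday falls among the first (month-length − 28) days — i.e. when July 1 is one of Friday/Thursday/Wednesday.
July 1 by year: 2038:Thu✓ 2039:Fri✓ 2040:Sun 2041:Mon 2042:Tue 2043:Wed✓ 2044:Fri✓ 2045:Sat 2046:Sun 2047:Mon 2048:Wed✓ 2049:Thu✓ 2050:Fri✓ 2051:Sat 2052:Mon …(11 more)… 2064:Tue 2065:Wed✓ 2066:Thu✓ 2067:Fri✓ 2068:Sun 2069:Mon 2070:Tue 2071:Wed✓ 2072:Fri✓ 2073:Sat 2074:Sun 2075:Mon 2076:Wed✓ 2077:Thu✓ 2078:Fri✓
Years with five Fridays: 2038, 2039, 2043, 2044, 2048, 2049, 2050, 2054, 2055, 2060, 2061, 2065, 2066, 2067, 2071, 2072, 2076, 2077, 2078 → 19.

19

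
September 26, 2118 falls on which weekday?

January 1, 2118 is a Saturday.
September 26 is day 269 of the year, i.e. 268 days after Jan 1.
268 mod 7 = 2, so advance 2 weekdays from Saturday: Monday.

Monday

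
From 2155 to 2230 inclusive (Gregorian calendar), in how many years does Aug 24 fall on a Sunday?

12

Track Aug 24's weekday year by year (advancing +1, or +2 across a Feb 29):
  2155: Sun ✓  2156: Tue (+2)  2157: Wed (+1)  2158: Thu (+1)  2159: Fri (+1)
  2160: Sun (+2) ✓  2161: Mon (+1)  2162: Tue (+1)  2163: Wed (+1)  2164: Fri (+2)
  2165: Sat (+1)  2166: Sun (+1) ✓  2167: Mon (+1)  2168: Wed (+2)  … (48 more years) …
  2217: Sun (+1) ✓  2218: Mon (+1)  2219: Tue (+1)  2220: Thu (+2)  2221: Fri (+1)
  2222: Sat (+1)  2223: Sun (+1) ✓  2224: Tue (+2)  2225: Wed (+1)  2226: Thu (+1)
  2227: Fri (+1)  2228: Sun (+2) ✓  2229: Mon (+1)  2230: Tue (+1)
Sunday years: 2155, 2160, 2166, 2177, 2183, 2188, 2194, 2200, 2206, 2217, 2223, 2228 — 12 in total.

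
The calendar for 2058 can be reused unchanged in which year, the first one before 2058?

2047

Two years share a calendar iff Jan 1 falls on the same weekday and both are leap or both are common. 2058: Jan 1 is Tuesday, common year.
2057: Jan 1 Monday, common
2056: Jan 1 Saturday, leap
2055: Jan 1 Friday, common
2054: Jan 1 Thursday, common
2053: Jan 1 Wednesday, common
2052: Jan 1 Monday, leap
2051: Jan 1 Sunday, common
2050: Jan 1 Saturday, common
2049: Jan 1 Friday, common
2048: Jan 1 Wednesday, leap
2047: Jan 1 Tuesday, common
2047 matches on both conditions.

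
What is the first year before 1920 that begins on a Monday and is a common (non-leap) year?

1917

Jan 1 advances by 2 weekdays after a leap year and by 1 after a common year.
1920: Jan 1 is Thursday (leap).
1919: Wednesday
1918: Tuesday
1917: Monday
1917 begins on a Monday and is a common year.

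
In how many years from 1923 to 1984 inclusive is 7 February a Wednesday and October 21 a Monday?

2

Check each year's weekday for 7 February and October 21:
  1923: Wed/Sun  1924: Thu/Tue  1925: Sat/Wed  1926: Sun/Thu  1927: Mon/Fri  1928: Tue/Sun  1929: Thu/Mon  1930: Fri/Tue  1931: Sat/Wed  1932: Sun/Fri  1933: Tue/Sat  1934: Wed/Sun  1935: Thu/Mon  1936: Fri/Wed  …(34 more)…  1971: Sun/Thu  1972: Mon/Sat  1973: Wed/Sun  1974: Thu/Mon  1975: Fri/Tue  1976: Sat/Thu  1977: Mon/Fri  1978: Tue/Sat  1979: Wed/Sun  1980: Thu/Tue  1981: Sat/Wed  1982: Sun/Thu  1983: Mon/Fri  1984: Tue/Sun
Both conditions hold in: 1940, 1968 — 2.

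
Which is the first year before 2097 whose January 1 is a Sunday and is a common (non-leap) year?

2090

Jan 1 advances by 2 weekdays after a leap year and by 1 after a common year.
2097: Jan 1 is Tuesday.
2096: Sunday (leap)
2095: Saturday
2094: Friday
2093: Thursday
2092: Tuesday (leap)
2091: Monday
2090: Sunday
2090 begins on a Sunday and is a common year.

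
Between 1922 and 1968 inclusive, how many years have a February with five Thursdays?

2

February has 28 days (29 in leap years); it has five Thursdays when Thursday falls among the first (month-length − 28) days — i.e. when February 1 is Thursday in a leap year (never in a common year).
February 1 by year: 1922:Wed 1923:Thu 1924:Fri 1925:Sun 1926:Mon 1927:Tue 1928:Wed 1929:Fri 1930:Sat 1931:Sun 1932:Mon 1933:Wed 1934:Thu 1935:Fri 1936:Sat …(17 more)… 1954:Mon 1955:Tue 1956:Wed 1957:Fri 1958:Sat 1959:Sun 1960:Mon 1961:Wed 1962:Thu 1963:Fri 1964:Sat 1965:Mon 1966:Tue 1967:Wed 1968:Thu✓
Years with five Thursdays: 1940, 1968 → 2.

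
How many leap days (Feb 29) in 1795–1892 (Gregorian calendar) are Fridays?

3

Leap years in 1795–1892: 24 of them.
Feb 29 weekday advances by 5 (mod 7) from one leap year to the next four years later (or differs when a century non-leap intervenes).
Leap-day weekdays: 1796:Mon 1804:Wed 1808:Mon 1812:Sat 1816:Thu 1820:Tue 1824:Sun 1828:Fri✓ 1832:Wed 1836:Mon 1840:Sat 1844:Thu 1848:Tue 1852:Sun 1856:Fri✓ 1860:Wed 1864:Mon 1868:Sat 1872:Thu 1876:Tue 1880:Sun 1884:Fri✓ 1888:Wed 1892:Mon
Friday: 1828, 1856, 1884 → 3.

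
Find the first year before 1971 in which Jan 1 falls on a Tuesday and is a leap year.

Jan 1 advances by 2 weekdays after a leap year and by 1 after a common year.
1971: Jan 1 is Friday.
1970: Thursday
1969: Wednesday
1968: Monday (leap)
1967: Sunday
1966: Saturday
1965: Friday
1964: Wednesday (leap)
1963: Tuesday
1962: Monday
1961: Sunday
1960: Friday (leap)
1959: Thursday
1958: Wednesday
1957: Tuesday
1956: Sunday (leap)
1955: Saturday
1954: Friday
1953: Thursday
1952: Tuesday (leap)
1952 begins on a Tuesday and is a leap year.

1952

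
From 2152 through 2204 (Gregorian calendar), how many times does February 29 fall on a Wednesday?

Leap years in 2152–2204: 13 of them.
Feb 29 weekday advances by 5 (mod 7) from one leap year to the next four years later (or differs when a century non-leap intervenes).
Leap-day weekdays: 2152:Tue 2156:Sun 2160:Fri 2164:Wed✓ 2168:Mon 2172:Sat 2176:Thu 2180:Tue 2184:Sun 2188:Fri 2192:Wed✓ 2196:Mon 2204:Wed✓
Wednesday: 2164, 2192, 2204 → 3.

3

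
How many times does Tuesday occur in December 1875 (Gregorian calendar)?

4

December 1875 has 31 days and begins on Wednesday.
The first Tuesday is December 7.
Tuesdays fall on 7, 14, 21, 28 — that's 4.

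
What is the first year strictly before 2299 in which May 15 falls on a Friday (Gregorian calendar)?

From one year to the next, a fixed date's weekday advances by 1, or by 2 when a Feb 29 lies between the two dates.
2299: May 15 is Monday.
2298: Sunday (−1)
2297: Saturday (−1)
2296: Friday (−1)
May 15 falls on a Friday in 2296.

2296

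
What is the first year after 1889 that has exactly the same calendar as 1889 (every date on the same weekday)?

Two years share a calendar iff Jan 1 falls on the same weekday and both are leap or both are common. 1889: Jan 1 is Tuesday, common year.
1890: Jan 1 Wednesday, common
1891: Jan 1 Thursday, common
1892: Jan 1 Friday, leap
1893: Jan 1 Sunday, common
1894: Jan 1 Monday, common
1895: Jan 1 Tuesday, common
1895 matches on both conditions.

1895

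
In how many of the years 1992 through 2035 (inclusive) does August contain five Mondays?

August has 31 days; it has five Mondays when Monday falls among the first (month-length − 28) days — i.e. when August 1 is one of Monday/Sunday/Saturday.
August 1 by year: 1992:Sat✓ 1993:Sun✓ 1994:Mon✓ 1995:Tue 1996:Thu 1997:Fri 1998:Sat✓ 1999:Sun✓ 2000:Tue 2001:Wed 2002:Thu 2003:Fri 2004:Sun✓ 2005:Mon✓ 2006:Tue …(14 more)… 2021:Sun✓ 2022:Mon✓ 2023:Tue 2024:Thu 2025:Fri 2026:Sat✓ 2027:Sun✓ 2028:Tue 2029:Wed 2030:Thu 2031:Fri 2032:Sun✓ 2033:Mon✓ 2034:Tue 2035:Wed
Years with five Mondays: 1992, 1993, 1994, 1998, 1999, 2004, 2005, 2009, 2010, 2011, 2015, 2016, 2020, 2021, 2022, 2026, 2027, 2032, 2033 → 19.

19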